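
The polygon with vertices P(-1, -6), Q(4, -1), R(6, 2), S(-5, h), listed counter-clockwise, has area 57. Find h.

5

The doubled signed area Σ (x_i y_{i+1} − x_{i+1} y_i) is linear in h.
With h=0 it equals 79; the coefficient of h is 7 (from the two edges through S).
So 7·h + 79 = 2·57 = 114 ⇒ h = 5.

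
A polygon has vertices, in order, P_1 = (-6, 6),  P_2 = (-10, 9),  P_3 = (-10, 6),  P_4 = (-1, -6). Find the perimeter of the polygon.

36

|P_1P_2| = √((-4)² + (3)²) = √25 = 5
|P_2P_3| = √((0)² + (-3)²) = √9 = 3
|P_3P_4| = √((9)² + (-12)²) = √225 = 15
|P_4P_1| = √((-5)² + (12)²) = √169 = 13
Perimeter = 5 + 3 + 15 + 13 = 36.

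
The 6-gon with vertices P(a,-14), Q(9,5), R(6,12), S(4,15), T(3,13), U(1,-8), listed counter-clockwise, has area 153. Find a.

The doubled signed area Σ (x_i y_{i+1} − x_{i+1} y_i) is linear in a.
With a=0 it equals 202; the coefficient of a is 13 (from the two edges through P).
So 13·a + 202 = 2·153 = 306 ⇒ a = 8.

8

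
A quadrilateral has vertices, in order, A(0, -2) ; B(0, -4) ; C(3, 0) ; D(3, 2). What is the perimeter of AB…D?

|AB| = √((0)² + (-2)²) = √4 = 2
|BC| = √((3)² + (4)²) = √25 = 5
|CD| = √((0)² + (2)²) = √4 = 2
|DA| = √((-3)² + (-4)²) = √25 = 5
Perimeter = 2 + 5 + 2 + 5 = 14.

14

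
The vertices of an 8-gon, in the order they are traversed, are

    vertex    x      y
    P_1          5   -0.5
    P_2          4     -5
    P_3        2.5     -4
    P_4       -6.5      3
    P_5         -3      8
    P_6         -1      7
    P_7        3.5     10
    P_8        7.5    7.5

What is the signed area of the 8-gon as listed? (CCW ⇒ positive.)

-112.75

Apply the shoelace (surveyor's) formula: 2A = Σ (x_i·y_{i+1} − x_{i+1}·y_i), indices taken mod 8.
Cross-terms: -23, -3.5, -18.5, -43, -13, -34.5, -48.75, -41.25  ⇒  Σ = -225.5
Signed area = Σ/2 = -112.75 (negative ⇒ clockwise traversal).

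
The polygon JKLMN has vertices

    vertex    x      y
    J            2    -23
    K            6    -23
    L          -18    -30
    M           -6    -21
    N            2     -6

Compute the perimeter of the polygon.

|JK| = √((4)² + (0)²) = √16 = 4
|KL| = √((-24)² + (-7)²) = √625 = 25
|LM| = √((12)² + (9)²) = √225 = 15
|MN| = √((8)² + (15)²) = √289 = 17
|NJ| = √((0)² + (-17)²) = √289 = 17
Perimeter = 4 + 25 + 15 + 17 + 17 = 78.

78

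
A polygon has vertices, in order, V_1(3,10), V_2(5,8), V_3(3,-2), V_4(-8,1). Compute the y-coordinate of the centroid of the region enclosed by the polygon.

Apply the shoelace (surveyor's) formula. First the cross-terms c_i = x_i·y_{i+1} − x_{i+1}·y_i:
  -26, -34, -13, -83  ⇒  2A = -156, A = -78.
Then Σ (y_i + y_{i+1})·c_i = -1572, so ȳ = -1572 / (6·(-78)) = 131/39.

131/39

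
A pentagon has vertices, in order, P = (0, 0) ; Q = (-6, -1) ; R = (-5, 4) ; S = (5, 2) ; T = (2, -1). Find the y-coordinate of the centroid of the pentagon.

Apply Gauss's area formula. First the cross-terms c_i = x_i·y_{i+1} − x_{i+1}·y_i:
  0, -29, -30, -9, 0  ⇒  2A = -68, A = -34.
Then Σ (y_i + y_{i+1})·c_i = -276, so ȳ = -276 / (6·(-34)) = 23/17.

23/17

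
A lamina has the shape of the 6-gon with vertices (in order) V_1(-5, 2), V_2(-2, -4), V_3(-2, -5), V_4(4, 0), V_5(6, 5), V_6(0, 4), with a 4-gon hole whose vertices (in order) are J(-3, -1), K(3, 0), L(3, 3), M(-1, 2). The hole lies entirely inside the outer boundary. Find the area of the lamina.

Outer boundary:
V_1→V_2: (-5)(-4) − (-2)(2) = 24
V_2→V_3: (-2)(-5) − (-2)(-4) = 2
V_3→V_4: (-2)(0) − (4)(-5) = 20
V_4→V_5: (4)(5) − (6)(0) = 20
V_5→V_6: (6)(4) − (0)(5) = 24
V_6→V_1: (0)(2) − (-5)(4) = 20
Σ = 110
Area = |Σ|/2 = 55.
Hole:
Apply the surveyor's formula: 2A = Σ (x_i·y_{i+1} − x_{i+1}·y_i), indices taken mod 4.
Σ = (3) + (9) + (9) + (7) = 28
Area = |Σ|/2 = 14.
Net area = 55 − 14 = 41.

41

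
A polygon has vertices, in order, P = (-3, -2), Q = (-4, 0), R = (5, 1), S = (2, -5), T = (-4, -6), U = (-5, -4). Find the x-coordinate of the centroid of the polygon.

Apply the shoelace (surveyor's) formula. First the cross-terms c_i = x_i·y_{i+1} − x_{i+1}·y_i:
  -8, -4, -27, -32, -14, -2  ⇒  2A = -87, A = -43.5.
Then Σ (x_i + x_{i+1})·c_i = 69, so x̄ = 69 / (6·(-43.5)) = -23/87.

-23/87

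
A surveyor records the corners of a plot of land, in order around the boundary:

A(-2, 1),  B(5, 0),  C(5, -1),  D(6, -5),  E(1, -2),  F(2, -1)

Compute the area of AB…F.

A→B: (-2)(0) − (5)(1) = -5
B→C: (5)(-1) − (5)(0) = -5
C→D: (5)(-5) − (6)(-1) = -19
D→E: (6)(-2) − (1)(-5) = -7
E→F: (1)(-1) − (2)(-2) = 3
F→A: (2)(1) − (-2)(-1) = 0
Σ = -33
Area = |Σ|/2 = 16.5.

16.5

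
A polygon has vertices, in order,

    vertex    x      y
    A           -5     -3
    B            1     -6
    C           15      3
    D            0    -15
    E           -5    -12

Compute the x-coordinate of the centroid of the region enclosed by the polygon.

398/219

Apply the shoelace (surveyor's) formula. First the cross-terms c_i = x_i·y_{i+1} − x_{i+1}·y_i:
  33, 93, -225, -75, -45  ⇒  2A = -219, A = -109.5.
Then Σ (x_i + x_{i+1})·c_i = -1194, so x̄ = -1194 / (6·(-109.5)) = 398/219.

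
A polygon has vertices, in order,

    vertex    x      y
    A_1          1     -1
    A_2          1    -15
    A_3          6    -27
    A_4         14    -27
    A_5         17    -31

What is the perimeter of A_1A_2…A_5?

74

|A_1A_2| = √((0)² + (-14)²) = √196 = 14
|A_2A_3| = √((5)² + (-12)²) = √169 = 13
|A_3A_4| = √((8)² + (0)²) = √64 = 8
|A_4A_5| = √((3)² + (-4)²) = √25 = 5
|A_5A_1| = √((-16)² + (30)²) = √1156 = 34
Perimeter = 14 + 13 + 8 + 5 + 34 = 74.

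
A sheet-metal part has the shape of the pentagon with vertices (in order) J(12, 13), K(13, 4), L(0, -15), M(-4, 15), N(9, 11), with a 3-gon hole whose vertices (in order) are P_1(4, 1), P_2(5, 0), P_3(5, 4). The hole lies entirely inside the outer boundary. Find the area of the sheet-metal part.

Outer boundary:
Apply Gauss's area formula: 2A = Σ (x_i·y_{i+1} − x_{i+1}·y_i), indices taken mod 5.
Σ = (-121) + (-195) + (-60) + (-179) + (-15) = -570
Area = |Σ|/2 = 285.
Hole:
Apply Gauss's area formula: 2A = Σ (x_i·y_{i+1} − x_{i+1}·y_i), indices taken mod 3.
P_1→P_2: (4)(0) − (5)(1) = -5
P_2→P_3: (5)(4) − (5)(0) = 20
P_3→P_1: (5)(1) − (4)(4) = -11
Σ = 4
Area = |Σ|/2 = 2.
Net area = 285 − 2 = 283.

283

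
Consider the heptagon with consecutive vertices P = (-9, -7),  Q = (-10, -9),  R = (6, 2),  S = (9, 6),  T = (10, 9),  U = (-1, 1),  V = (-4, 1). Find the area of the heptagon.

Cross-terms: 11, 34, 18, 21, 19, 3, 37  ⇒  Σ = 143
Area = |Σ|/2 = 71.5.

71.5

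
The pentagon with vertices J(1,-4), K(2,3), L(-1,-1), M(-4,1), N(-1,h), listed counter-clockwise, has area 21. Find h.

-6

Write out the shoelace sum; only the two edges meeting at N involve h:
2·Area = [((-4)·h − (-1)·1) + ((-1)·(-4) − 1·h)] + 7
       = -5·h + 12 = 42
⇒ h = -6.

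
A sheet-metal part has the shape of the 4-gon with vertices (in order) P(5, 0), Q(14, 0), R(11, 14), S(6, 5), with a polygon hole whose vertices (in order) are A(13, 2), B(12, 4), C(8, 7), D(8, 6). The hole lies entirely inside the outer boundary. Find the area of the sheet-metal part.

66

Outer boundary:
Cross-terms: 0, 196, -29, -25  ⇒  Σ = 142
Area = |Σ|/2 = 71.
Hole:
Apply the surveyor's formula: 2A = Σ (x_i·y_{i+1} − x_{i+1}·y_i), indices taken mod 4.
Cross-terms: 28, 52, -8, -62  ⇒  Σ = 10
Area = |Σ|/2 = 5.
Net area = 71 − 5 = 66.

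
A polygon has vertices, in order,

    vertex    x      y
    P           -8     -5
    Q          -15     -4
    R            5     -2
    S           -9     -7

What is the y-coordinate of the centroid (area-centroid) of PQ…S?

Apply the shoelace formula. First the cross-terms c_i = x_i·y_{i+1} − x_{i+1}·y_i:
  -43, 50, -53, -11  ⇒  2A = -57, A = -28.5.
Then Σ (y_i + y_{i+1})·c_i = 696, so ȳ = 696 / (6·(-28.5)) = -232/57.

-232/57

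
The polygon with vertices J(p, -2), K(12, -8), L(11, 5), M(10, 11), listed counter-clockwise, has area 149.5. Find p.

The doubled signed area Σ (x_i y_{i+1} − x_{i+1} y_i) is linear in p.
With p=0 it equals 223; the coefficient of p is -19 (from the two edges through J).
So -19·p + 223 = 2·149.5 = 299 ⇒ p = -4.

-4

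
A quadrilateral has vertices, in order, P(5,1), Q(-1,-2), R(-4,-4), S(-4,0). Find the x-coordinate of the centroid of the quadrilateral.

Apply the surveyor's formula. First the cross-terms c_i = x_i·y_{i+1} − x_{i+1}·y_i:
  -9, -4, -16, -4  ⇒  2A = -33, A = -16.5.
Then Σ (x_i + x_{i+1})·c_i = 108, so x̄ = 108 / (6·(-16.5)) = -12/11.

-12/11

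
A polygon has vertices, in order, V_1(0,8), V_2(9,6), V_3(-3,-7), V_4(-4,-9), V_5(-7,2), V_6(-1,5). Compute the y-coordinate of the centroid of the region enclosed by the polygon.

157/138

Apply the shoelace formula. First the cross-terms c_i = x_i·y_{i+1} − x_{i+1}·y_i:
  -72, -45, -1, -71, -33, -8  ⇒  2A = -230, A = -115.
Then Σ (y_i + y_{i+1})·c_i = -785, so ȳ = -785 / (6·(-115)) = 157/138.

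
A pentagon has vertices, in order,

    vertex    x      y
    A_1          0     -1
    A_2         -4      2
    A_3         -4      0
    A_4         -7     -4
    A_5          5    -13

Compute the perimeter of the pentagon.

40

|A_1A_2| = √((-4)² + (3)²) = √25 = 5
|A_2A_3| = √((0)² + (-2)²) = √4 = 2
|A_3A_4| = √((-3)² + (-4)²) = √25 = 5
|A_4A_5| = √((12)² + (-9)²) = √225 = 15
|A_5A_1| = √((-5)² + (12)²) = √169 = 13
Perimeter = 5 + 2 + 5 + 15 + 13 = 40.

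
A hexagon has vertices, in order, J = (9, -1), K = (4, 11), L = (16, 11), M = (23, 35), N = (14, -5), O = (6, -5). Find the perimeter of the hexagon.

104

|JK| = √((-5)² + (12)²) = √169 = 13
|KL| = √((12)² + (0)²) = √144 = 12
|LM| = √((7)² + (24)²) = √625 = 25
|MN| = √((-9)² + (-40)²) = √1681 = 41
|NO| = √((-8)² + (0)²) = √64 = 8
|OJ| = √((3)² + (4)²) = √25 = 5
Perimeter = 13 + 12 + 25 + 41 + 8 + 5 = 104.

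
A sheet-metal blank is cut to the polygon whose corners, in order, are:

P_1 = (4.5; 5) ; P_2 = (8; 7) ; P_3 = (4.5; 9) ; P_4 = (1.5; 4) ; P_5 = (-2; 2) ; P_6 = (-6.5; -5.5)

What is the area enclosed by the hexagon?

31.875

P_1→P_2: (4.5)(7) − (8)(5) = -8.5
P_2→P_3: (8)(9) − (4.5)(7) = 40.5
P_3→P_4: (4.5)(4) − (1.5)(9) = 4.5
P_4→P_5: (1.5)(2) − (-2)(4) = 11
P_5→P_6: (-2)(-5.5) − (-6.5)(2) = 24
P_6→P_1: (-6.5)(5) − (4.5)(-5.5) = -7.75
Σ = 63.75
Area = |Σ|/2 = 31.875.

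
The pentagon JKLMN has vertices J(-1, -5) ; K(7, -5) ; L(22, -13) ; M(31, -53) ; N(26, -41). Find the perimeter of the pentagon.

124

|JK| = √((8)² + (0)²) = √64 = 8
|KL| = √((15)² + (-8)²) = √289 = 17
|LM| = √((9)² + (-40)²) = √1681 = 41
|MN| = √((-5)² + (12)²) = √169 = 13
|NJ| = √((-27)² + (36)²) = √2025 = 45
Perimeter = 8 + 17 + 41 + 13 + 45 = 124.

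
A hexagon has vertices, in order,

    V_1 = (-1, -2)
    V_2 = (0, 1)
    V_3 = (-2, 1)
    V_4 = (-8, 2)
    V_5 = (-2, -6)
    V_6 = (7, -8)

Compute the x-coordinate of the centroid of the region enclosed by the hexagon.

-45/31

Apply Gauss's area formula. First the cross-terms c_i = x_i·y_{i+1} − x_{i+1}·y_i:
  -1, 2, 4, 52, 58, -22  ⇒  2A = 93, A = 46.5.
Then Σ (x_i + x_{i+1})·c_i = -405, so x̄ = -405 / (6·46.5) = -45/31.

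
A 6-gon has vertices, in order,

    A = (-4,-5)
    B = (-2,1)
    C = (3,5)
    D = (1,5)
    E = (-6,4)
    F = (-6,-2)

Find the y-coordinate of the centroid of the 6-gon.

Apply the surveyor's formula. First the cross-terms c_i = x_i·y_{i+1} − x_{i+1}·y_i:
  -14, -13, 10, 34, 36, 22  ⇒  2A = 75, A = 37.5.
Then Σ (y_i + y_{i+1})·c_i = 302, so ȳ = 302 / (6·37.5) = 302/225.

302/225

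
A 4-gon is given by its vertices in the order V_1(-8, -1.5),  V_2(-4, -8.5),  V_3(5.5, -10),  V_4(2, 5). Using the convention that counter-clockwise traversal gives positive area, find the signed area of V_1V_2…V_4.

116.625

Apply Gauss's area formula: 2A = Σ (x_i·y_{i+1} − x_{i+1}·y_i), indices taken mod 4.
Σ = (62) + (86.75) + (47.5) + (37) = 233.25
Signed area = Σ/2 = 116.625 (positive ⇒ counter-clockwise traversal).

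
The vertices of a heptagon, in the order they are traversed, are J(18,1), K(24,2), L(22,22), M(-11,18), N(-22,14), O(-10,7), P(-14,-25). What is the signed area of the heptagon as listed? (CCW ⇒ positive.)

1073

J→K: (18)(2) − (24)(1) = 12
K→L: (24)(22) − (22)(2) = 484
L→M: (22)(18) − (-11)(22) = 638
M→N: (-11)(14) − (-22)(18) = 242
N→O: (-22)(7) − (-10)(14) = -14
O→P: (-10)(-25) − (-14)(7) = 348
P→J: (-14)(1) − (18)(-25) = 436
Σ = 2146
Signed area = Σ/2 = 1073 (positive ⇒ counter-clockwise traversal).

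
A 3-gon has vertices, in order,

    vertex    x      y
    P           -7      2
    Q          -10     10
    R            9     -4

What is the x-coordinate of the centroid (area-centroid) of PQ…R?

Apply the shoelace (surveyor's) formula. First the cross-terms c_i = x_i·y_{i+1} − x_{i+1}·y_i:
  -50, -50, -10  ⇒  2A = -110, A = -55.
Then Σ (x_i + x_{i+1})·c_i = 880, so x̄ = 880 / (6·(-55)) = -8/3.

-8/3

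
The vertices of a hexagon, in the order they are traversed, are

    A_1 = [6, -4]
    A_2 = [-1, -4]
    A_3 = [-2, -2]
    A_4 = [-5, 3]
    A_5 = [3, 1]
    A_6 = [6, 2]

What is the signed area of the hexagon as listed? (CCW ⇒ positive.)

Apply the surveyor's formula: 2A = Σ (x_i·y_{i+1} − x_{i+1}·y_i), indices taken mod 6.
Σ = (-28) + (-6) + (-16) + (-14) + (0) + (-36) = -100
Signed area = Σ/2 = -50 (negative ⇒ clockwise traversal).

-50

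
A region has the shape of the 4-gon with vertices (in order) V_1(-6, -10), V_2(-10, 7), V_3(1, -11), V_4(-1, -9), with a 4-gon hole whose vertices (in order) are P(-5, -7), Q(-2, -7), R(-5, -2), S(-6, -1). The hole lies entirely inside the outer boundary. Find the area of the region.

Outer boundary:
Apply the shoelace formula: 2A = Σ (x_i·y_{i+1} − x_{i+1}·y_i), indices taken mod 4.
Cross-terms: -142, 103, -20, -44  ⇒  Σ = -103
Area = |Σ|/2 = 51.5.
Hole:
Cross-terms: 21, -31, -7, 37  ⇒  Σ = 20
Area = |Σ|/2 = 10.
Net area = 51.5 − 10 = 41.5.

41.5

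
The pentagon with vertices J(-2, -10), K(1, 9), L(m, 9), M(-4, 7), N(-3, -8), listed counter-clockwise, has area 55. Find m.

Write out the shoelace sum; only the two edges meeting at L involve m:
2·Area = [(1·9 − m·9) + (m·7 − (-4)·9)] + 59
       = -2·m + 104 = 110
⇒ m = -3.

-3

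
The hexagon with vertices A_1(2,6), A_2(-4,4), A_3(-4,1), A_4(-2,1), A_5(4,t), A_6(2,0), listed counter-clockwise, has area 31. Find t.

The doubled signed area Σ (x_i y_{i+1} − x_{i+1} y_i) is linear in t.
With t=0 it equals 50; the coefficient of t is -4 (from the two edges through A_5).
So -4·t + 50 = 2·31 = 62 ⇒ t = -3.

-3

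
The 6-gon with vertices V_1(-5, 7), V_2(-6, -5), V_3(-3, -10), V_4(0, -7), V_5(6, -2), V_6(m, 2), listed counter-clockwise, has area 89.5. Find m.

The doubled signed area Σ (x_i y_{i+1} − x_{i+1} y_i) is linear in m.
With m=0 it equals 197; the coefficient of m is 9 (from the two edges through V_6).
So 9·m + 197 = 2·89.5 = 179 ⇒ m = -2.

-2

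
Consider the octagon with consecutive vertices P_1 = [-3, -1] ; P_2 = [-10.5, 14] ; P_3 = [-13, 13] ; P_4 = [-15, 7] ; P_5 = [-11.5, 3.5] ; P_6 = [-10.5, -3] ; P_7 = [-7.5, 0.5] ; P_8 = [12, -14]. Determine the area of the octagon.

Apply the shoelace formula: 2A = Σ (x_i·y_{i+1} − x_{i+1}·y_i), indices taken mod 8.
Cross-terms: -52.5, 45.5, 104, 28, 71.25, -27.75, 99, -54  ⇒  Σ = 213.5
Area = |Σ|/2 = 106.75.

106.75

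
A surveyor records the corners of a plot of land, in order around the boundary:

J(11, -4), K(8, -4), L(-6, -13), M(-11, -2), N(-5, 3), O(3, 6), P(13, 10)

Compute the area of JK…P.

281.5

Σ = (-12) + (-128) + (-131) + (-43) + (-39) + (-48) + (-162) = -563
Area = |Σ|/2 = 281.5.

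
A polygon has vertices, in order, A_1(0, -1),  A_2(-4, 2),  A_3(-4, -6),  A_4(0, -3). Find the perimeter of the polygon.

20

|A_1A_2| = √((-4)² + (3)²) = √25 = 5
|A_2A_3| = √((0)² + (-8)²) = √64 = 8
|A_3A_4| = √((4)² + (3)²) = √25 = 5
|A_4A_1| = √((0)² + (2)²) = √4 = 2
Perimeter = 5 + 8 + 5 + 2 = 20.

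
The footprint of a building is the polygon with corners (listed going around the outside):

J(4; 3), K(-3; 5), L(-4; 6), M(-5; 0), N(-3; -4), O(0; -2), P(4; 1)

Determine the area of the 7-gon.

Apply the shoelace formula: 2A = Σ (x_i·y_{i+1} − x_{i+1}·y_i), indices taken mod 7.
J→K: (4)(5) − (-3)(3) = 29
K→L: (-3)(6) − (-4)(5) = 2
L→M: (-4)(0) − (-5)(6) = 30
M→N: (-5)(-4) − (-3)(0) = 20
N→O: (-3)(-2) − (0)(-4) = 6
O→P: (0)(1) − (4)(-2) = 8
P→J: (4)(3) − (4)(1) = 8
Σ = 103
Area = |Σ|/2 = 51.5.

51.5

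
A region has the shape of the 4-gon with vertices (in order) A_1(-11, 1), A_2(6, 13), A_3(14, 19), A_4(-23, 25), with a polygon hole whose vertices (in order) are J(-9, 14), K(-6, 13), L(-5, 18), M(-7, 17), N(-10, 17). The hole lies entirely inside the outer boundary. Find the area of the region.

396.5

Outer boundary:
Apply the shoelace formula: 2A = Σ (x_i·y_{i+1} − x_{i+1}·y_i), indices taken mod 4.
Cross-terms: -149, -68, 787, 252  ⇒  Σ = 822
Area = |Σ|/2 = 411.
Hole:
Apply Gauss's area formula: 2A = Σ (x_i·y_{i+1} − x_{i+1}·y_i), indices taken mod 5.
Σ = (-33) + (-43) + (41) + (51) + (13) = 29
Area = |Σ|/2 = 14.5.
Net area = 411 − 14.5 = 396.5.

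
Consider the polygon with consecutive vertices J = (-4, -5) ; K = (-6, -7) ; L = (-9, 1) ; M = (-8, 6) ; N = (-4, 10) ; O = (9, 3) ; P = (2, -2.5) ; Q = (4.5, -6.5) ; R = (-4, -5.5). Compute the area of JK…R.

179

Σ = (-2) + (-69) + (-46) + (-56) + (-102) + (-28.5) + (-1.75) + (-50.75) + (-2) = -358
Area = |Σ|/2 = 179.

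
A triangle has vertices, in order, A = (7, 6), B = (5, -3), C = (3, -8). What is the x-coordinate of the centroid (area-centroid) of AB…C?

5

Apply the shoelace formula. First the cross-terms c_i = x_i·y_{i+1} − x_{i+1}·y_i:
  -51, -31, 74  ⇒  2A = -8, A = -4.
Then Σ (x_i + x_{i+1})·c_i = -120, so x̄ = -120 / (6·(-4)) = 5.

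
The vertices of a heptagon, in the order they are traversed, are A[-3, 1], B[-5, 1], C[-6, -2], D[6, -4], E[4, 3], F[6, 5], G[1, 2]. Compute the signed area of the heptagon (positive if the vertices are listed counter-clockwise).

Apply the shoelace (surveyor's) formula: 2A = Σ (x_i·y_{i+1} − x_{i+1}·y_i), indices taken mod 7.
A→B: (-3)(1) − (-5)(1) = 2
B→C: (-5)(-2) − (-6)(1) = 16
C→D: (-6)(-4) − (6)(-2) = 36
D→E: (6)(3) − (4)(-4) = 34
E→F: (4)(5) − (6)(3) = 2
F→G: (6)(2) − (1)(5) = 7
G→A: (1)(1) − (-3)(2) = 7
Σ = 104
Signed area = Σ/2 = 52 (positive ⇒ counter-clockwise traversal).

52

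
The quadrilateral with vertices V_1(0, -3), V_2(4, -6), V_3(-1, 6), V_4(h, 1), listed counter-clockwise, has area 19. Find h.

Write out the shoelace sum; only the two edges meeting at V_4 involve h:
2·Area = [((-1)·1 − h·6) + (h·(-3) − 0·1)] + 30
       = -9·h + 29 = 38
⇒ h = -1.

-1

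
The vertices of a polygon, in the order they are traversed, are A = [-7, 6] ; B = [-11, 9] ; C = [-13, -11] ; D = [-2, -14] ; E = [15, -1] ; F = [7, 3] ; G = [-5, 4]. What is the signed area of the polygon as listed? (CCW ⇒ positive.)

Σ = (3) + (238) + (160) + (212) + (52) + (43) + (-2) = 706
Signed area = Σ/2 = 353 (positive ⇒ counter-clockwise traversal).

353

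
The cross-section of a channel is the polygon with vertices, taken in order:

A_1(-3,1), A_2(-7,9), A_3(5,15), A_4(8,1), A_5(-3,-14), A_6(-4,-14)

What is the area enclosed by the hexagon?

227

Apply the shoelace (surveyor's) formula: 2A = Σ (x_i·y_{i+1} − x_{i+1}·y_i), indices taken mod 6.
Cross-terms: -20, -150, -115, -109, -14, -46  ⇒  Σ = -454
Area = |Σ|/2 = 227.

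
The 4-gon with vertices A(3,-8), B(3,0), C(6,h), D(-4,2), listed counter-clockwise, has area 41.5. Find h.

3

Write out the shoelace sum; only the two edges meeting at C involve h:
2·Area = [(3·h − 6·0) + (6·2 − (-4)·h)] + 50
       = 7·h + 62 = 83
⇒ h = 3.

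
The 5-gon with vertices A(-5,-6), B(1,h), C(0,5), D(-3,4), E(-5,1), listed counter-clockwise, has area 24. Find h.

6

The doubled signed area Σ (x_i y_{i+1} − x_{i+1} y_i) is linear in h.
With h=0 it equals 78; the coefficient of h is -5 (from the two edges through B).
So -5·h + 78 = 2·24 = 48 ⇒ h = 6.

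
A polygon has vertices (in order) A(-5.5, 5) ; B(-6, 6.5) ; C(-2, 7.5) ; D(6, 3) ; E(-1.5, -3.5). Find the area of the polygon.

Σ = (-5.75) + (-32) + (-51) + (-16.5) + (-26.75) = -132
Area = |Σ|/2 = 66.

66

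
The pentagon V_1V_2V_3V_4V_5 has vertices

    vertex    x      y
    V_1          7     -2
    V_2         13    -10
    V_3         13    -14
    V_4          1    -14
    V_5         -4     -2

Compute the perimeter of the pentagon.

|V_1V_2| = √((6)² + (-8)²) = √100 = 10
|V_2V_3| = √((0)² + (-4)²) = √16 = 4
|V_3V_4| = √((-12)² + (0)²) = √144 = 12
|V_4V_5| = √((-5)² + (12)²) = √169 = 13
|V_5V_1| = √((11)² + (0)²) = √121 = 11
Perimeter = 10 + 4 + 12 + 13 + 11 = 50.

50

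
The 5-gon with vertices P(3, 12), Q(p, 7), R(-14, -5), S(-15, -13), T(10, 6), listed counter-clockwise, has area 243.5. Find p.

The doubled signed area Σ (x_i y_{i+1} − x_{i+1} y_i) is linear in p.
With p=0 it equals 368; the coefficient of p is -17 (from the two edges through Q).
So -17·p + 368 = 2·243.5 = 487 ⇒ p = -7.

-7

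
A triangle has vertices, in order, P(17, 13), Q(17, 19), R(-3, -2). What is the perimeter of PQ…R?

60

|PQ| = √((0)² + (6)²) = √36 = 6
|QR| = √((-20)² + (-21)²) = √841 = 29
|RP| = √((20)² + (15)²) = √625 = 25
Perimeter = 6 + 29 + 25 = 60.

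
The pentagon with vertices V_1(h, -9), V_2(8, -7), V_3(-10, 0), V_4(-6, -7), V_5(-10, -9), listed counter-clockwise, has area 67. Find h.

-6

Write out the shoelace sum; only the two edges meeting at V_1 involve h:
2·Area = [((-10)·(-9) − h·(-9)) + (h·(-7) − 8·(-9))] + -16
       = 2·h + 146 = 134
⇒ h = -6.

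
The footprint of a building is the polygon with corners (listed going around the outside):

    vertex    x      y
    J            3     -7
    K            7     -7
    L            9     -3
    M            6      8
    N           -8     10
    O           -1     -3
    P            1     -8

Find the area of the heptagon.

J→K: (3)(-7) − (7)(-7) = 28
K→L: (7)(-3) − (9)(-7) = 42
L→M: (9)(8) − (6)(-3) = 90
M→N: (6)(10) − (-8)(8) = 124
N→O: (-8)(-3) − (-1)(10) = 34
O→P: (-1)(-8) − (1)(-3) = 11
P→J: (1)(-7) − (3)(-8) = 17
Σ = 346
Area = |Σ|/2 = 173.

173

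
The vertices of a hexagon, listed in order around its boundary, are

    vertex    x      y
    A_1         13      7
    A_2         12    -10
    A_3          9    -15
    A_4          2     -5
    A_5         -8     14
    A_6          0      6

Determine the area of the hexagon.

228.5

Apply the surveyor's formula: 2A = Σ (x_i·y_{i+1} − x_{i+1}·y_i), indices taken mod 6.
A_1→A_2: (13)(-10) − (12)(7) = -214
A_2→A_3: (12)(-15) − (9)(-10) = -90
A_3→A_4: (9)(-5) − (2)(-15) = -15
A_4→A_5: (2)(14) − (-8)(-5) = -12
A_5→A_6: (-8)(6) − (0)(14) = -48
A_6→A_1: (0)(7) − (13)(6) = -78
Σ = -457
Area = |Σ|/2 = 228.5.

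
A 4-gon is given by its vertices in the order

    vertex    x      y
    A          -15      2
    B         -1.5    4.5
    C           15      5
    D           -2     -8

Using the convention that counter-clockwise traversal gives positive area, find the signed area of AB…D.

Apply Gauss's area formula: 2A = Σ (x_i·y_{i+1} − x_{i+1}·y_i), indices taken mod 4.
Σ = (-64.5) + (-75) + (-110) + (-124) = -373.5
Signed area = Σ/2 = -186.75 (negative ⇒ clockwise traversal).

-186.75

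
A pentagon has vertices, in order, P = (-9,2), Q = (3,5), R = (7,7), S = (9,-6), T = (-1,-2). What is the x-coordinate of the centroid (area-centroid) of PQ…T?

Apply Gauss's area formula. First the cross-terms c_i = x_i·y_{i+1} − x_{i+1}·y_i:
  -51, -14, -105, -24, -20  ⇒  2A = -214, A = -107.
Then Σ (x_i + x_{i+1})·c_i = -1506, so x̄ = -1506 / (6·(-107)) = 251/107.

251/107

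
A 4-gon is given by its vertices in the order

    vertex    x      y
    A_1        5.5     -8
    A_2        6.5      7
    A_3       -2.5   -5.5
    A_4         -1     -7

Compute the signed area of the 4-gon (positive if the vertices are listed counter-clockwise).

Σ = (90.5) + (-18.25) + (12) + (46.5) = 130.75
Signed area = Σ/2 = 65.375 (positive ⇒ counter-clockwise traversal).

65.375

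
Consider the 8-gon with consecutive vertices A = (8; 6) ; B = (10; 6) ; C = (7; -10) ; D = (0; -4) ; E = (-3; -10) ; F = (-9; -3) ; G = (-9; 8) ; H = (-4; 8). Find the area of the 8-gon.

Apply the shoelace (surveyor's) formula: 2A = Σ (x_i·y_{i+1} − x_{i+1}·y_i), indices taken mod 8.
A→B: (8)(6) − (10)(6) = -12
B→C: (10)(-10) − (7)(6) = -142
C→D: (7)(-4) − (0)(-10) = -28
D→E: (0)(-10) − (-3)(-4) = -12
E→F: (-3)(-3) − (-9)(-10) = -81
F→G: (-9)(8) − (-9)(-3) = -99
G→H: (-9)(8) − (-4)(8) = -40
H→A: (-4)(6) − (8)(8) = -88
Σ = -502
Area = |Σ|/2 = 251.

251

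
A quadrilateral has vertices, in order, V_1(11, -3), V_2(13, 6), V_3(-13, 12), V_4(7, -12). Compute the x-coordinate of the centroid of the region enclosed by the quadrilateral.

227/87

Apply the shoelace formula. First the cross-terms c_i = x_i·y_{i+1} − x_{i+1}·y_i:
  105, 234, 72, 111  ⇒  2A = 522, A = 261.
Then Σ (x_i + x_{i+1})·c_i = 4086, so x̄ = 4086 / (6·261) = 227/87.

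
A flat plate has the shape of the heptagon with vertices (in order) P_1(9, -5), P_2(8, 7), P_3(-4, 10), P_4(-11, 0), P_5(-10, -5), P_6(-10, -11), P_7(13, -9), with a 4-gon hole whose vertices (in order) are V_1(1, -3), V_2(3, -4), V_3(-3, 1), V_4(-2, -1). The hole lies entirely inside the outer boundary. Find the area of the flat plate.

338.5

Outer boundary:
Σ = (103) + (108) + (110) + (55) + (60) + (233) + (16) = 685
Area = |Σ|/2 = 342.5.
Hole:
Cross-terms: 5, -9, 5, 7  ⇒  Σ = 8
Area = |Σ|/2 = 4.
Net area = 342.5 − 4 = 338.5.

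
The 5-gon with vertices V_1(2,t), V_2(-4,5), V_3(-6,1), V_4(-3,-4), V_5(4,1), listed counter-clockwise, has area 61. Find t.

6

Write out the shoelace sum; only the two edges meeting at V_1 involve t:
2·Area = [(4·t − 2·1) + (2·5 − (-4)·t)] + 66
       = 8·t + 74 = 122
⇒ t = 6.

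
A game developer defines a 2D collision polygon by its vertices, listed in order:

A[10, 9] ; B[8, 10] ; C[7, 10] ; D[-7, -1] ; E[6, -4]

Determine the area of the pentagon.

114.5

Apply the shoelace (surveyor's) formula: 2A = Σ (x_i·y_{i+1} − x_{i+1}·y_i), indices taken mod 5.
Σ = (28) + (10) + (63) + (34) + (94) = 229
Area = |Σ|/2 = 114.5.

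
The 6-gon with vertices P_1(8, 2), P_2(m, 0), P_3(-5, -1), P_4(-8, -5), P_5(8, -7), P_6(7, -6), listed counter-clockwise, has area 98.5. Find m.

-7

Write out the shoelace sum; only the two edges meeting at P_2 involve m:
2·Area = [(8·0 − m·2) + (m·(-1) − (-5)·0)] + 176
       = -3·m + 176 = 197
⇒ m = -7.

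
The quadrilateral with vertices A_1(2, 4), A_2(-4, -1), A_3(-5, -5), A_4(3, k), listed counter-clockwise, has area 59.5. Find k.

The doubled signed area Σ (x_i y_{i+1} − x_{i+1} y_i) is linear in k.
With k=0 it equals 56; the coefficient of k is -7 (from the two edges through A_4).
So -7·k + 56 = 2·59.5 = 119 ⇒ k = -9.

-9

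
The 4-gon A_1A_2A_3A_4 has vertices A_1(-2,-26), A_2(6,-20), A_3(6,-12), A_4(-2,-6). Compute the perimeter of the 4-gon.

48

|A_1A_2| = √((8)² + (6)²) = √100 = 10
|A_2A_3| = √((0)² + (8)²) = √64 = 8
|A_3A_4| = √((-8)² + (6)²) = √100 = 10
|A_4A_1| = √((0)² + (-20)²) = √400 = 20
Perimeter = 10 + 8 + 10 + 20 = 48.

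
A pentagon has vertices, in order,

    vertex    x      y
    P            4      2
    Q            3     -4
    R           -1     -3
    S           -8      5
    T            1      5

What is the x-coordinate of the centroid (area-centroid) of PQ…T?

Apply the shoelace (surveyor's) formula. First the cross-terms c_i = x_i·y_{i+1} − x_{i+1}·y_i:
  -22, -13, -29, -45, -18  ⇒  2A = -127, A = -63.5.
Then Σ (x_i + x_{i+1})·c_i = 306, so x̄ = 306 / (6·(-63.5)) = -102/127.

-102/127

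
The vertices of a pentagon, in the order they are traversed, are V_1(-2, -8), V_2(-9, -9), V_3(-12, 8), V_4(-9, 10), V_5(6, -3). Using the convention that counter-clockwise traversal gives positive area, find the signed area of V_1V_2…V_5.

Apply the surveyor's formula: 2A = Σ (x_i·y_{i+1} − x_{i+1}·y_i), indices taken mod 5.
Σ = (-54) + (-180) + (-48) + (-33) + (-54) = -369
Signed area = Σ/2 = -184.5 (negative ⇒ clockwise traversal).

-184.5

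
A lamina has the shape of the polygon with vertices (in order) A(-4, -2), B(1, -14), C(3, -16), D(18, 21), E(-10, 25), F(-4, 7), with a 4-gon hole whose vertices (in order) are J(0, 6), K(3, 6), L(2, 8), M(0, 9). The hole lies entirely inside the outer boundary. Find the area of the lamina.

Outer boundary:
Apply the surveyor's formula: 2A = Σ (x_i·y_{i+1} − x_{i+1}·y_i), indices taken mod 6.
Σ = (58) + (26) + (351) + (660) + (30) + (36) = 1161
Area = |Σ|/2 = 580.5.
Hole:
Apply Gauss's area formula: 2A = Σ (x_i·y_{i+1} − x_{i+1}·y_i), indices taken mod 4.
Σ = (-18) + (12) + (18) + (0) = 12
Area = |Σ|/2 = 6.
Net area = 580.5 − 6 = 574.5.

574.5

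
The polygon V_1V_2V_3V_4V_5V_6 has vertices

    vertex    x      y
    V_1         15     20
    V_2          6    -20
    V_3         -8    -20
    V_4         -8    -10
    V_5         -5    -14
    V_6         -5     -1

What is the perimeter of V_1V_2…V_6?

|V_1V_2| = √((-9)² + (-40)²) = √1681 = 41
|V_2V_3| = √((-14)² + (0)²) = √196 = 14
|V_3V_4| = √((0)² + (10)²) = √100 = 10
|V_4V_5| = √((3)² + (-4)²) = √25 = 5
|V_5V_6| = √((0)² + (13)²) = √169 = 13
|V_6V_1| = √((20)² + (21)²) = √841 = 29
Perimeter = 41 + 14 + 10 + 5 + 13 + 29 = 112.

112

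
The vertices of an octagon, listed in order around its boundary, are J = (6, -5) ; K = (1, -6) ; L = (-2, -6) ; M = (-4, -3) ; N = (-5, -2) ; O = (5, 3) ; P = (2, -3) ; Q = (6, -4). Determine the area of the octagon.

Apply the shoelace formula: 2A = Σ (x_i·y_{i+1} − x_{i+1}·y_i), indices taken mod 8.
Cross-terms: -31, -18, -18, -7, -5, -21, 10, -6  ⇒  Σ = -96
Area = |Σ|/2 = 48.

48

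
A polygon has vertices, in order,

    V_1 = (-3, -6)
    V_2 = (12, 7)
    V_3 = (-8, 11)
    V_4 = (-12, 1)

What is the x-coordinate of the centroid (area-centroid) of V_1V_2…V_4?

-133/73

Apply the shoelace formula. First the cross-terms c_i = x_i·y_{i+1} − x_{i+1}·y_i:
  51, 188, 124, 75  ⇒  2A = 438, A = 219.
Then Σ (x_i + x_{i+1})·c_i = -2394, so x̄ = -2394 / (6·219) = -133/73.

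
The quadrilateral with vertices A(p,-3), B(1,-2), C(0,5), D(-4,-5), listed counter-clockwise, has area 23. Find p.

2

Write out the shoelace sum; only the two edges meeting at A involve p:
2·Area = [((-4)·(-3) − p·(-5)) + (p·(-2) − 1·(-3))] + 25
       = 3·p + 40 = 46
⇒ p = 2.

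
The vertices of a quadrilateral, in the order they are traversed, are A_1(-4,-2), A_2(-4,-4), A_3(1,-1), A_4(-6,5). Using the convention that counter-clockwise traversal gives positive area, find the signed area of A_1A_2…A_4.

Apply the shoelace (surveyor's) formula: 2A = Σ (x_i·y_{i+1} − x_{i+1}·y_i), indices taken mod 4.
A_1→A_2: (-4)(-4) − (-4)(-2) = 8
A_2→A_3: (-4)(-1) − (1)(-4) = 8
A_3→A_4: (1)(5) − (-6)(-1) = -1
A_4→A_1: (-6)(-2) − (-4)(5) = 32
Σ = 47
Signed area = Σ/2 = 23.5 (positive ⇒ counter-clockwise traversal).

23.5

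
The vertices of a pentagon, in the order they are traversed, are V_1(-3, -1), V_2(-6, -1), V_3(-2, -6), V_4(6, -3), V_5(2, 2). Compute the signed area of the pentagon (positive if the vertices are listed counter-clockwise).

V_1→V_2: (-3)(-1) − (-6)(-1) = -3
V_2→V_3: (-6)(-6) − (-2)(-1) = 34
V_3→V_4: (-2)(-3) − (6)(-6) = 42
V_4→V_5: (6)(2) − (2)(-3) = 18
V_5→V_1: (2)(-1) − (-3)(2) = 4
Σ = 95
Signed area = Σ/2 = 47.5 (positive ⇒ counter-clockwise traversal).

47.5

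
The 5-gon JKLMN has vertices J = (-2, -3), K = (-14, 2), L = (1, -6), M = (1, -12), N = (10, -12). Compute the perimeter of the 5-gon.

|JK| = √((-12)² + (5)²) = √169 = 13
|KL| = √((15)² + (-8)²) = √289 = 17
|LM| = √((0)² + (-6)²) = √36 = 6
|MN| = √((9)² + (0)²) = √81 = 9
|NJ| = √((-12)² + (9)²) = √225 = 15
Perimeter = 13 + 17 + 6 + 9 + 15 = 60.

60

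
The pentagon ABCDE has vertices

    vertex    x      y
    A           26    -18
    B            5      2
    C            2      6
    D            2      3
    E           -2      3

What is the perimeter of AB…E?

|AB| = √((-21)² + (20)²) = √841 = 29
|BC| = √((-3)² + (4)²) = √25 = 5
|CD| = √((0)² + (-3)²) = √9 = 3
|DE| = √((-4)² + (0)²) = √16 = 4
|EA| = √((28)² + (-21)²) = √1225 = 35
Perimeter = 29 + 5 + 3 + 4 + 35 = 76.

76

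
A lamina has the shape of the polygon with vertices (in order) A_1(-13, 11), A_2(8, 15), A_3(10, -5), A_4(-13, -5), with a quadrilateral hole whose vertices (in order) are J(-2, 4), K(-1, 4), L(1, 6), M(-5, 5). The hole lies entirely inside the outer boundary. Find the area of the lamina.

Outer boundary:
Apply the shoelace (surveyor's) formula: 2A = Σ (x_i·y_{i+1} − x_{i+1}·y_i), indices taken mod 4.
A_1→A_2: (-13)(15) − (8)(11) = -283
A_2→A_3: (8)(-5) − (10)(15) = -190
A_3→A_4: (10)(-5) − (-13)(-5) = -115
A_4→A_1: (-13)(11) − (-13)(-5) = -208
Σ = -796
Area = |Σ|/2 = 398.
Hole:
Apply the surveyor's formula: 2A = Σ (x_i·y_{i+1} − x_{i+1}·y_i), indices taken mod 4.
Cross-terms: -4, -10, 35, -10  ⇒  Σ = 11
Area = |Σ|/2 = 5.5.
Net area = 398 − 5.5 = 392.5.

392.5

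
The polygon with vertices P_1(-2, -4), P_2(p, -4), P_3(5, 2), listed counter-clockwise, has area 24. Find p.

6

The doubled signed area Σ (x_i y_{i+1} − x_{i+1} y_i) is linear in p.
With p=0 it equals 12; the coefficient of p is 6 (from the two edges through P_2).
So 6·p + 12 = 2·24 = 48 ⇒ p = 6.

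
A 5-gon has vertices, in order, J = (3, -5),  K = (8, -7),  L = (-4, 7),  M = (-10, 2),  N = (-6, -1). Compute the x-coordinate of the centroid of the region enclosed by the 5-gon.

-499/246

Apply the shoelace formula. First the cross-terms c_i = x_i·y_{i+1} − x_{i+1}·y_i:
  19, 28, 62, 22, 33  ⇒  2A = 164, A = 82.
Then Σ (x_i + x_{i+1})·c_i = -998, so x̄ = -998 / (6·82) = -499/246.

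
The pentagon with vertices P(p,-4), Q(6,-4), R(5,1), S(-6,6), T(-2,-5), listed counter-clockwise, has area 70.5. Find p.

5

Write out the shoelace sum; only the two edges meeting at P involve p:
2·Area = [((-2)·(-4) − p·(-5)) + (p·(-4) − 6·(-4))] + 104
       = 1·p + 136 = 141
⇒ p = 5.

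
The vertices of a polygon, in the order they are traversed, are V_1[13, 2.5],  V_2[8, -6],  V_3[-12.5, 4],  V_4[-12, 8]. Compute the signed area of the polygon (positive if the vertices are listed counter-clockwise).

Cross-terms: -98, -43, -52, -134  ⇒  Σ = -327
Signed area = Σ/2 = -163.5 (negative ⇒ clockwise traversal).

-163.5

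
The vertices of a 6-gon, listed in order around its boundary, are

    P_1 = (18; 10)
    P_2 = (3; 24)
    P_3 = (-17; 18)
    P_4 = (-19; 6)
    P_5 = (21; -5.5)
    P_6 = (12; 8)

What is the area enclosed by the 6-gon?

Apply Gauss's area formula: 2A = Σ (x_i·y_{i+1} − x_{i+1}·y_i), indices taken mod 6.
Σ = (402) + (462) + (240) + (-21.5) + (234) + (-24) = 1292.5
Area = |Σ|/2 = 646.25.

646.25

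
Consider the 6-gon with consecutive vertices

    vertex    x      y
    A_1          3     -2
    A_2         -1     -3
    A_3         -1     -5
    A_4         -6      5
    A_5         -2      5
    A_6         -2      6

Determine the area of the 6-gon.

Σ = (-11) + (2) + (-35) + (-20) + (-2) + (-14) = -80
Area = |Σ|/2 = 40.

40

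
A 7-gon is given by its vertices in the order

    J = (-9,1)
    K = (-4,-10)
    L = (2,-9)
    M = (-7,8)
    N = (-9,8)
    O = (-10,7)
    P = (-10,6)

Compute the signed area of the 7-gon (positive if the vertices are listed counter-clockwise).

Cross-terms: 94, 56, -47, 16, 17, 10, 44  ⇒  Σ = 190
Signed area = Σ/2 = 95 (positive ⇒ counter-clockwise traversal).

95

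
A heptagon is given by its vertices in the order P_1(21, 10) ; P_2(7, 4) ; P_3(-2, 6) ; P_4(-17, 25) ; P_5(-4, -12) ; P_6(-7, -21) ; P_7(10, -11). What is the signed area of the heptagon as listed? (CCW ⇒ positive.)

Apply Gauss's area formula: 2A = Σ (x_i·y_{i+1} − x_{i+1}·y_i), indices taken mod 7.
Σ = (14) + (50) + (52) + (304) + (0) + (287) + (331) = 1038
Signed area = Σ/2 = 519 (positive ⇒ counter-clockwise traversal).

519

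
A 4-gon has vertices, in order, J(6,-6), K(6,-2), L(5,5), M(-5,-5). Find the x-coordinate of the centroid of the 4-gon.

Apply the shoelace formula. First the cross-terms c_i = x_i·y_{i+1} − x_{i+1}·y_i:
  24, 40, 0, 60  ⇒  2A = 124, A = 62.
Then Σ (x_i + x_{i+1})·c_i = 788, so x̄ = 788 / (6·62) = 197/93.

197/93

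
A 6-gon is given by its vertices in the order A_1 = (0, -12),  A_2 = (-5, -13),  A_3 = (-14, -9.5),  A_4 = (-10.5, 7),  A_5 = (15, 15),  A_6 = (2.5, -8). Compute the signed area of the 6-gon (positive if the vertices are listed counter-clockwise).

-421.125

Σ = (-60) + (-134.5) + (-197.75) + (-262.5) + (-157.5) + (-30) = -842.25
Signed area = Σ/2 = -421.125 (negative ⇒ clockwise traversal).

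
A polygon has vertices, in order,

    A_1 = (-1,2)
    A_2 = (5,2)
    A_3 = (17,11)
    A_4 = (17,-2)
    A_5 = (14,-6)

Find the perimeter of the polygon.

|A_1A_2| = √((6)² + (0)²) = √36 = 6
|A_2A_3| = √((12)² + (9)²) = √225 = 15
|A_3A_4| = √((0)² + (-13)²) = √169 = 13
|A_4A_5| = √((-3)² + (-4)²) = √25 = 5
|A_5A_1| = √((-15)² + (8)²) = √289 = 17
Perimeter = 6 + 15 + 13 + 5 + 17 = 56.

56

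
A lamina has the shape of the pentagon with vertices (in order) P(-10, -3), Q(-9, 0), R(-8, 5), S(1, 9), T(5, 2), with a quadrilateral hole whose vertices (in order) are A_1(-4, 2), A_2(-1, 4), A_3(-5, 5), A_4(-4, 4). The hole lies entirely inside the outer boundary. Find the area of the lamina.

Outer boundary:
Apply Gauss's area formula: 2A = Σ (x_i·y_{i+1} − x_{i+1}·y_i), indices taken mod 5.
Σ = (-27) + (-45) + (-77) + (-43) + (5) = -187
Area = |Σ|/2 = 93.5.
Hole:
Apply the shoelace formula: 2A = Σ (x_i·y_{i+1} − x_{i+1}·y_i), indices taken mod 4.
A_1→A_2: (-4)(4) − (-1)(2) = -14
A_2→A_3: (-1)(5) − (-5)(4) = 15
A_3→A_4: (-5)(4) − (-4)(5) = 0
A_4→A_1: (-4)(2) − (-4)(4) = 8
Σ = 9
Area = |Σ|/2 = 4.5.
Net area = 93.5 − 4.5 = 89.

89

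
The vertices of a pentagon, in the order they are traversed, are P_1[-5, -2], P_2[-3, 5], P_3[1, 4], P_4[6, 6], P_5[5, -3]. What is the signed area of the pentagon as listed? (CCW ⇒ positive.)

-69.5

Apply Gauss's area formula: 2A = Σ (x_i·y_{i+1} − x_{i+1}·y_i), indices taken mod 5.
Σ = (-31) + (-17) + (-18) + (-48) + (-25) = -139
Signed area = Σ/2 = -69.5 (negative ⇒ clockwise traversal).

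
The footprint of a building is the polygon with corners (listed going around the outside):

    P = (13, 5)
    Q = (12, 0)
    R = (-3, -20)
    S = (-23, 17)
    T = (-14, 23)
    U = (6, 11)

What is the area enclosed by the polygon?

753.5

Σ = (-60) + (-240) + (-511) + (-291) + (-292) + (-113) = -1507
Area = |Σ|/2 = 753.5.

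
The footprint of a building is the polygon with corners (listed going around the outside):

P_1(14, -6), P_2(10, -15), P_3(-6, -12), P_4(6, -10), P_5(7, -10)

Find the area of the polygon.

Apply the shoelace formula: 2A = Σ (x_i·y_{i+1} − x_{i+1}·y_i), indices taken mod 5.
Cross-terms: -150, -210, 132, 10, 98  ⇒  Σ = -120
Area = |Σ|/2 = 60.

60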